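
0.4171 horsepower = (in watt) 311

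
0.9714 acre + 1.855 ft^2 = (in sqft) 4.232e+04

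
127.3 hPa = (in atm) 0.1256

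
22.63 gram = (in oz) 0.7982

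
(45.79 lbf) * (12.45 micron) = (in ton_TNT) 6.061e-13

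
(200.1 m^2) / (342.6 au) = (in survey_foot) 1.281e-11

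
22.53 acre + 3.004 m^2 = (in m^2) 9.118e+04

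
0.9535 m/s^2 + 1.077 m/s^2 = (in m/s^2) 2.03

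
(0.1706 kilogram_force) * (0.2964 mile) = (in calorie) 190.7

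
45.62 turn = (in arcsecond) 5.912e+07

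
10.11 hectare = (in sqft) 1.088e+06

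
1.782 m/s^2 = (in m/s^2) 1.782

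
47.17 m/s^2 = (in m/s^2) 47.17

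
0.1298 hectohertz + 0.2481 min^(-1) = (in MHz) 1.298e-05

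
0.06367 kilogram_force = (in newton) 0.6244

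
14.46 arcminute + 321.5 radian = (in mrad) 3.215e+05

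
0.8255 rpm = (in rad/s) 0.08645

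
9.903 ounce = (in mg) 2.807e+05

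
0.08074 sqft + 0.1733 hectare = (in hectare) 0.1733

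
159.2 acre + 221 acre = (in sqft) 1.656e+07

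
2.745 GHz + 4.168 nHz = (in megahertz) 2745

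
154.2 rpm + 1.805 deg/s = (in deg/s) 927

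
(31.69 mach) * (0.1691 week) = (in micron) 1.104e+15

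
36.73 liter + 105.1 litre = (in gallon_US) 37.47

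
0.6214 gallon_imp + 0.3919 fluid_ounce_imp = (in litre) 2.836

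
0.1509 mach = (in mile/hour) 114.9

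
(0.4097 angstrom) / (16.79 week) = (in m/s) 4.035e-18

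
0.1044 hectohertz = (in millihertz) 1.044e+04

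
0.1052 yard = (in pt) 272.7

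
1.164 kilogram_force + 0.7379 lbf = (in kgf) 1.499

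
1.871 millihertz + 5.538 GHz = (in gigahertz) 5.538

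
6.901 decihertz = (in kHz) 0.0006901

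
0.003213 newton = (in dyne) 321.3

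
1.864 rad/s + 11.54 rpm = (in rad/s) 3.072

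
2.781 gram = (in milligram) 2781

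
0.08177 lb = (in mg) 3.709e+04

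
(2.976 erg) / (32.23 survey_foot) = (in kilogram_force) 3.089e-09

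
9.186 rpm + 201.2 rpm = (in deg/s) 1262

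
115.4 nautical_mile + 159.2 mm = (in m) 2.137e+05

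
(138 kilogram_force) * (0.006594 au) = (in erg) 1.335e+19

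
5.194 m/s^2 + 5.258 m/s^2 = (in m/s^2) 10.45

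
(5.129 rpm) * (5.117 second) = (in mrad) 2748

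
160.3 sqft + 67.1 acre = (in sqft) 2.923e+06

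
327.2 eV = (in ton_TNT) 1.253e-26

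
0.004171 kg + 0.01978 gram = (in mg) 4191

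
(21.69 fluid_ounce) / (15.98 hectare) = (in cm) 4.014e-07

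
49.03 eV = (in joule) 7.855e-18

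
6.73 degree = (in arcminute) 403.8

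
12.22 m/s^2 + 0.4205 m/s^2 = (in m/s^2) 12.64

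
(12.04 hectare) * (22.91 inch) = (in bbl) 4.407e+05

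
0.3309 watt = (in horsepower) 0.0004437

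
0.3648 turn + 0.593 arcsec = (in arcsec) 4.728e+05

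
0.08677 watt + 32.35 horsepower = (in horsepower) 32.35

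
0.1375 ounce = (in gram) 3.898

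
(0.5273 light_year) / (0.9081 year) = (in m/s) 1.742e+08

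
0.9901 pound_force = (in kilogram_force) 0.4491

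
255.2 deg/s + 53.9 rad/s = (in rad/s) 58.35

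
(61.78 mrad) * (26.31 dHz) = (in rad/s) 0.1625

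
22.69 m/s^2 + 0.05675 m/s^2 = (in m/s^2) 22.75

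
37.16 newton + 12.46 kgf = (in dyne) 1.594e+07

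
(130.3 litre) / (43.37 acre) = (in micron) 0.7424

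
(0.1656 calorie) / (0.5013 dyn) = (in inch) 5.442e+06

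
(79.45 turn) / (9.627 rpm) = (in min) 8.253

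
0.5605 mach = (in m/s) 190.9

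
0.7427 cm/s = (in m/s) 0.007427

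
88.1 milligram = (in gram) 0.0881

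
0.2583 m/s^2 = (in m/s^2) 0.2583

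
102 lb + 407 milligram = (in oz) 1632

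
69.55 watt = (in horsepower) 0.09327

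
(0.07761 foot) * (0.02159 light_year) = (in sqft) 5.201e+13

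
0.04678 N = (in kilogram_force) 0.00477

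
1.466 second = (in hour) 0.0004072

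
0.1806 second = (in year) 5.727e-09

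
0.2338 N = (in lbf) 0.05256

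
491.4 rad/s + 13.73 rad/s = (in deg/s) 2.894e+04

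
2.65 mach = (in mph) 2018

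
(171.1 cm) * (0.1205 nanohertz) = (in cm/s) 2.062e-08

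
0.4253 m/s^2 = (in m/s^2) 0.4253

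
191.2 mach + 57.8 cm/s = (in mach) 191.2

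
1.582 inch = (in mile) 2.497e-05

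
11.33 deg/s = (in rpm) 1.888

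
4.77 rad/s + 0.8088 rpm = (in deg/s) 278.2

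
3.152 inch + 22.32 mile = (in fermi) 3.592e+19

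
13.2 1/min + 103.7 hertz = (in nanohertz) 1.039e+11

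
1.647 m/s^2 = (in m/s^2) 1.647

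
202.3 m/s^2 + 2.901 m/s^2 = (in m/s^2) 205.2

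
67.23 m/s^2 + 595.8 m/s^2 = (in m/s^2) 663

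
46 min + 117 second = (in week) 0.004757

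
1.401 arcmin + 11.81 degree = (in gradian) 13.15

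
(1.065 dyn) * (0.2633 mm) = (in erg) 0.02804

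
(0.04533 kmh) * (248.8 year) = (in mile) 6.139e+04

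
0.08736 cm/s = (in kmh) 0.003145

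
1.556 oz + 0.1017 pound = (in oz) 3.183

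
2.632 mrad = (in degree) 0.1508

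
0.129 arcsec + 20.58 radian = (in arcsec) 4.245e+06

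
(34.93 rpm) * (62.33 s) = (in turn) 36.29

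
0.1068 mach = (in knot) 70.69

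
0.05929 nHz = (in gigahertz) 5.929e-20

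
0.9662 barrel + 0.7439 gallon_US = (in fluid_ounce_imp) 5506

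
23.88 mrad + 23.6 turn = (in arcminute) 5.098e+05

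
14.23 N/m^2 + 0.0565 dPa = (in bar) 0.0001424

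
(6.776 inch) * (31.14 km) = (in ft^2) 5.769e+04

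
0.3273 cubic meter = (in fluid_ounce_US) 1.107e+04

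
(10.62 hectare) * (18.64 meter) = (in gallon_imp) 4.354e+08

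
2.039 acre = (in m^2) 8252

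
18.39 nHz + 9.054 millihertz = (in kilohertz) 9.054e-06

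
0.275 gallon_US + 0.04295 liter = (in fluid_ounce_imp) 38.15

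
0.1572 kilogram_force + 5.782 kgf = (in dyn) 5.824e+06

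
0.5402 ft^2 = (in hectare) 5.019e-06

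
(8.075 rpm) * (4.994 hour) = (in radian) 1.52e+04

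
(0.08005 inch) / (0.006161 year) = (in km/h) 3.767e-08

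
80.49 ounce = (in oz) 80.49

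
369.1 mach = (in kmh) 4.524e+05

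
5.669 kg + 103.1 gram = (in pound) 12.73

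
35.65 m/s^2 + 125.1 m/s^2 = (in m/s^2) 160.8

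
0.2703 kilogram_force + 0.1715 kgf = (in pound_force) 0.974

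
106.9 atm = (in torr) 8.124e+04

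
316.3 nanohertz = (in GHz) 3.163e-16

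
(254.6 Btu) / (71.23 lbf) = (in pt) 2.403e+06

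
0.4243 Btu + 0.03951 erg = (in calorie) 107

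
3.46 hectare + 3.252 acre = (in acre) 11.8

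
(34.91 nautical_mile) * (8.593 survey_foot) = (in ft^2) 1.823e+06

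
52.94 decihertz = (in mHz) 5294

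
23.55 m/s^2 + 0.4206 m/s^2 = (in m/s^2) 23.97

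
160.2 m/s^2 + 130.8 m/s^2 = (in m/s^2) 291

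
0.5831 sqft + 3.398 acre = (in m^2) 1.375e+04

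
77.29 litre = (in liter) 77.29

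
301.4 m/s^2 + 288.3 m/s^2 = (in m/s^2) 589.7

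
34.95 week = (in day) 244.7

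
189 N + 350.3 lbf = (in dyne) 1.747e+08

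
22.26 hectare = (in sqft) 2.396e+06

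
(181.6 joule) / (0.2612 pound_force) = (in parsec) 5.065e-15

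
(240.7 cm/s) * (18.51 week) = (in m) 2.695e+07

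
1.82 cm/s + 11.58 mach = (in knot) 7665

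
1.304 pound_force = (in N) 5.8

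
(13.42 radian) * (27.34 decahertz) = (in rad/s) 3669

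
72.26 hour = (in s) 2.601e+05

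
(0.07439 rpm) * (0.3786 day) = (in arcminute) 8.76e+05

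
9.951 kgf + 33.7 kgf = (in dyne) 4.281e+07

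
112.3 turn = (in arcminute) 2.426e+06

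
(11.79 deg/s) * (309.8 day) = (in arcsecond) 1.136e+12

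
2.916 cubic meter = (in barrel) 18.34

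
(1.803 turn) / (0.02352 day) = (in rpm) 0.05323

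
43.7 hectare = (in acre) 108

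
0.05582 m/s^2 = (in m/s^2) 0.05582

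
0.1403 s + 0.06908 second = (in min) 0.00349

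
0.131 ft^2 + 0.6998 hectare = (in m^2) 6998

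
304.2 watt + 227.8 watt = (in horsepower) 0.7134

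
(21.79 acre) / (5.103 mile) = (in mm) 1.074e+04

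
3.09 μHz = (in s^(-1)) 3.09e-06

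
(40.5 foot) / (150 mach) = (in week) 3.996e-10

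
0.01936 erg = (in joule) 1.936e-09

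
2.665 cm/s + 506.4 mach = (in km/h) 6.207e+05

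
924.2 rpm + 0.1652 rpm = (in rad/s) 96.8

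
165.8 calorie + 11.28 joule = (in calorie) 168.5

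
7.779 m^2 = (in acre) 0.001922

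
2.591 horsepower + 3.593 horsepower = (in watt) 4611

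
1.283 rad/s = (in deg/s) 73.51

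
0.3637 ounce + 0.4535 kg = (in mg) 4.638e+05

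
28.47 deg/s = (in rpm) 4.745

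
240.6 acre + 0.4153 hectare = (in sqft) 1.053e+07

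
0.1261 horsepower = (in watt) 94.03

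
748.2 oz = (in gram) 2.121e+04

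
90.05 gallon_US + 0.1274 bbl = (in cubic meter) 0.3611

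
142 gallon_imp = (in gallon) 170.5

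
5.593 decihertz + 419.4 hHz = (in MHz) 0.04194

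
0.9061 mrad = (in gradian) 0.05768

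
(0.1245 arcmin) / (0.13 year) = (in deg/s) 5.061e-10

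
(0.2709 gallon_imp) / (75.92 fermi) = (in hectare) 1.622e+06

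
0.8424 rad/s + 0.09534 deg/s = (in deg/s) 48.36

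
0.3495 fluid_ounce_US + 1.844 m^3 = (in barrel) 11.6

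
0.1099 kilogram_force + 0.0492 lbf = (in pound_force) 0.2915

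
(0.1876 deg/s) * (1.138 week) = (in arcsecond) 4.648e+08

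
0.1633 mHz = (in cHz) 0.01633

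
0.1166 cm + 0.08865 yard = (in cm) 8.223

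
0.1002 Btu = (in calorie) 25.27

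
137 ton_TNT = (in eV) 3.578e+30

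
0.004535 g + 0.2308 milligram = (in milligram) 4.766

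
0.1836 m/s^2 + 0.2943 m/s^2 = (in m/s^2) 0.4779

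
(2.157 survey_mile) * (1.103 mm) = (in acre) 0.0009461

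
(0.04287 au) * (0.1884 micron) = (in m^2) 1208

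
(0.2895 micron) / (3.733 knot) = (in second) 1.507e-07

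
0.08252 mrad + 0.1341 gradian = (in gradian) 0.1394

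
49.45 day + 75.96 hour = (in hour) 1263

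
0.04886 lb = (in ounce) 0.7818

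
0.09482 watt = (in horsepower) 0.0001272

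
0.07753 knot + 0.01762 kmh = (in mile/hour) 0.1002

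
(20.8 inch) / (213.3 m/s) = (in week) 4.095e-09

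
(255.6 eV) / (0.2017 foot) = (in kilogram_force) 6.793e-17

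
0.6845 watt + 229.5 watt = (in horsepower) 0.3087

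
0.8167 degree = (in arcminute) 49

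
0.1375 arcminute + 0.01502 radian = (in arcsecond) 3106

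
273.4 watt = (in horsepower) 0.3666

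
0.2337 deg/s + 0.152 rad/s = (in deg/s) 8.943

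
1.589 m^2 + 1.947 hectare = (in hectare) 1.947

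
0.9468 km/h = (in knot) 0.5112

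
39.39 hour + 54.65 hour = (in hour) 94.04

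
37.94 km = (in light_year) 4.01e-12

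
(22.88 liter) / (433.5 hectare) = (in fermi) 5.278e+06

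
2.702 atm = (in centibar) 273.8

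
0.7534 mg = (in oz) 2.658e-05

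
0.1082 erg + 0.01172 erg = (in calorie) 2.866e-09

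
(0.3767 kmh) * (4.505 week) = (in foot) 9.354e+05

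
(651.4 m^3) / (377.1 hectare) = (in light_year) 1.826e-20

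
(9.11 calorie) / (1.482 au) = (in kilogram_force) 1.753e-11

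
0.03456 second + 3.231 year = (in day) 1179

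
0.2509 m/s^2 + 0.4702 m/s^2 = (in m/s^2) 0.7211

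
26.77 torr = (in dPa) 3.569e+04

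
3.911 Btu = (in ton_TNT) 9.862e-07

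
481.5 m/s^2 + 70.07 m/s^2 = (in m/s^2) 551.6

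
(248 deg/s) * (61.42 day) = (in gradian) 1.462e+09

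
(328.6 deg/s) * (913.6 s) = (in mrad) 5.24e+06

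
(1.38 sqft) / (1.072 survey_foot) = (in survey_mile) 0.0002438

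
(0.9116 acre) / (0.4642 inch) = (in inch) 1.232e+07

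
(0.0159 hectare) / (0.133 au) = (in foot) 2.622e-08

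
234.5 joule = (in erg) 2.345e+09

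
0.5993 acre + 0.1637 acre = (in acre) 0.763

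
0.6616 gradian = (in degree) 0.5954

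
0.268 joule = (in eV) 1.673e+18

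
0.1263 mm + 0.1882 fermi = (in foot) 0.0004144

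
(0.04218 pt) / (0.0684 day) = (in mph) 5.632e-09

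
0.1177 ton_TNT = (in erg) 4.925e+15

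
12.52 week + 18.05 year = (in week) 953.7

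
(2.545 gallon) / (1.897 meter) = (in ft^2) 0.05466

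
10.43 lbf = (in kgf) 4.731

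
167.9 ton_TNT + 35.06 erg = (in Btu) 6.658e+08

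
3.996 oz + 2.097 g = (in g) 115.4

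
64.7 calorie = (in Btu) 0.2566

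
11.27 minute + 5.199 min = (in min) 16.47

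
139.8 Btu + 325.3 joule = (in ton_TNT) 3.533e-05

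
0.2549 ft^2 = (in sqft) 0.2549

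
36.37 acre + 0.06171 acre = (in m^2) 1.474e+05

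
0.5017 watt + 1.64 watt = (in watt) 2.142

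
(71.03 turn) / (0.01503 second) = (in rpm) 2.836e+05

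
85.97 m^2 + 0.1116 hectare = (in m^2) 1202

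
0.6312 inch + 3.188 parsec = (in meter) 9.837e+16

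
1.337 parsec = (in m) 4.126e+16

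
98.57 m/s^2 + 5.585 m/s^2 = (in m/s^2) 104.2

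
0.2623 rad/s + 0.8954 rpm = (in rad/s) 0.3561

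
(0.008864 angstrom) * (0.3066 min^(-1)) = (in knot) 8.805e-15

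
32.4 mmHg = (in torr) 32.4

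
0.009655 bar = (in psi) 0.14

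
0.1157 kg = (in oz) 4.081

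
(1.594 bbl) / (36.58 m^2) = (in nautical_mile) 3.741e-06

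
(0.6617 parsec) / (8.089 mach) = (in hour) 2.059e+09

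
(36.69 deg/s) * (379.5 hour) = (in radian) 8.749e+05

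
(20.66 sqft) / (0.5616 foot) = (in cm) 1121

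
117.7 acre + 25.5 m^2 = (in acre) 117.7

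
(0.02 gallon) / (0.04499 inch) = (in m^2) 0.06625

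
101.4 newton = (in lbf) 22.8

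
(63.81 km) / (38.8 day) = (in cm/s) 1.903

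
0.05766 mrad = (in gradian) 0.003671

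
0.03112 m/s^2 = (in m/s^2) 0.03112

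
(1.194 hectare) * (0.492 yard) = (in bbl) 3.379e+04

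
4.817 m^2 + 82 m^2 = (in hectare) 0.008682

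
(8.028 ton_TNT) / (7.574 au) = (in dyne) 2964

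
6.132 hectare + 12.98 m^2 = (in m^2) 6.133e+04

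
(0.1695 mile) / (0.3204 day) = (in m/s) 0.009854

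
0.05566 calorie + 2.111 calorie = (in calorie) 2.167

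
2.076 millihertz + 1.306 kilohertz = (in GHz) 1.306e-06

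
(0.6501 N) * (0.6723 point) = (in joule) 0.0001542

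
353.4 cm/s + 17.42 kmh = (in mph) 18.73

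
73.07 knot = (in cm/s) 3759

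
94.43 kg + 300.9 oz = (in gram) 1.03e+05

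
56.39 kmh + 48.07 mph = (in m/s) 37.15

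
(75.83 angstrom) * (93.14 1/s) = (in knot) 1.373e-06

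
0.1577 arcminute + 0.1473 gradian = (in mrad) 2.36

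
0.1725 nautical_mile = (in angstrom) 3.195e+12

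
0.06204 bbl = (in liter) 9.864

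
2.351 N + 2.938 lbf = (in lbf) 3.467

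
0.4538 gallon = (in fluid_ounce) 58.09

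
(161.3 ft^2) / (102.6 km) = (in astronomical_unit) 9.763e-16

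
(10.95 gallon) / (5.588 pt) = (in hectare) 0.002103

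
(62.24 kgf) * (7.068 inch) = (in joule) 109.6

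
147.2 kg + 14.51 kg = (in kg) 161.7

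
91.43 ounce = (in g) 2592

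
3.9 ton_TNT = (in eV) 1.018e+29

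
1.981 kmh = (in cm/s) 55.03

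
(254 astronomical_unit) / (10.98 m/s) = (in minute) 5.768e+10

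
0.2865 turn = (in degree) 103.1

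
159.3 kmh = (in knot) 86.02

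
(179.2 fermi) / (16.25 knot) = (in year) 6.797e-22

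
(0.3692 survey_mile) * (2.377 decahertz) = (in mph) 3.159e+04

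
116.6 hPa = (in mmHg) 87.46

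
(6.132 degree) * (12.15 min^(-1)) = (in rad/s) 0.02167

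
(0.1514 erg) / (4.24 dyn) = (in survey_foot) 0.001172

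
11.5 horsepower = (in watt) 8576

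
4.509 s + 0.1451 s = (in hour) 0.001293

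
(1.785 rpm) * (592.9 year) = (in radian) 3.495e+09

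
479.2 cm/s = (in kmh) 17.25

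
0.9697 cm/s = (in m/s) 0.009697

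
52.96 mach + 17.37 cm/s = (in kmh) 6.492e+04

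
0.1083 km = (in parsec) 3.51e-15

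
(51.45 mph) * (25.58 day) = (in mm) 5.083e+10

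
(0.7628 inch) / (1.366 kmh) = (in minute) 0.000851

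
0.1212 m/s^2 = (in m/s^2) 0.1212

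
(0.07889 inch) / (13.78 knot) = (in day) 3.272e-09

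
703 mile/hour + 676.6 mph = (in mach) 1.811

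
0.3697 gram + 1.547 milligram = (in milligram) 371.2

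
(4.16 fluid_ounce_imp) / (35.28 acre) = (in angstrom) 8.279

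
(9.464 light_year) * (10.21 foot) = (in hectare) 2.786e+13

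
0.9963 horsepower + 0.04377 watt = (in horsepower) 0.9964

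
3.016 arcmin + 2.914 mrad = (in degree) 0.2172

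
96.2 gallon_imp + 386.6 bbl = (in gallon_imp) 1.362e+04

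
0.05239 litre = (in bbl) 0.0003295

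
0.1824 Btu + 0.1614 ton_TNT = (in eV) 4.215e+27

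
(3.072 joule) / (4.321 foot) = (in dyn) 2.333e+05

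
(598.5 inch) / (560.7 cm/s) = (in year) 8.597e-08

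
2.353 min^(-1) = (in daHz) 0.003922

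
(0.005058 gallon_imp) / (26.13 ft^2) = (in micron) 9.472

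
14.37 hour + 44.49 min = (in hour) 15.11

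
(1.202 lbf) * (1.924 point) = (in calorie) 0.0008674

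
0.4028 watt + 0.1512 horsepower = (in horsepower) 0.1517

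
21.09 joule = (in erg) 2.109e+08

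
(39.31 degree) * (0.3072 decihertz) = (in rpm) 0.2013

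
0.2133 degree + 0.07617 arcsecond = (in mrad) 3.723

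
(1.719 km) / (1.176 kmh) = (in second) 5262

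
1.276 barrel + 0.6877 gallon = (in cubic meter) 0.2055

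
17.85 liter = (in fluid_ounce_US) 603.6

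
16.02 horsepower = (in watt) 1.195e+04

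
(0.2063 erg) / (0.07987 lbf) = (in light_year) 6.138e-24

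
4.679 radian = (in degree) 268.1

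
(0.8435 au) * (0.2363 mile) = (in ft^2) 5.165e+14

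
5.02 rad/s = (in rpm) 47.94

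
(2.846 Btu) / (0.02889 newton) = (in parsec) 3.368e-12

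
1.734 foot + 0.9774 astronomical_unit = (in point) 4.145e+14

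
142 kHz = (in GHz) 0.000142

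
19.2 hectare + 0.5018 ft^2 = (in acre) 47.44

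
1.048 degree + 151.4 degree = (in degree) 152.4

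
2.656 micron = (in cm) 0.0002656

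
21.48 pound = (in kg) 9.743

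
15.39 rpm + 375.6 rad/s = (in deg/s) 2.161e+04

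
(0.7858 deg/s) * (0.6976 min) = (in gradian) 36.54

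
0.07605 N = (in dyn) 7605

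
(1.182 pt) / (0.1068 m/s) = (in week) 6.456e-09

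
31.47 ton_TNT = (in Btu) 1.248e+08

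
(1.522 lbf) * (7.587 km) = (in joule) 5.137e+04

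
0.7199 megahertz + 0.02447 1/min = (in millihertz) 7.199e+08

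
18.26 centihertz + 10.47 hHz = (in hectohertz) 10.47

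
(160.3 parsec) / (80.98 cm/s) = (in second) 6.108e+18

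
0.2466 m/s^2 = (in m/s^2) 0.2466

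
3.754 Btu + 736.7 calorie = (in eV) 4.396e+22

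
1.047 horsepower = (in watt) 780.7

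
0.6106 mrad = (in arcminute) 2.099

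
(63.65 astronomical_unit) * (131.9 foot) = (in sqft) 4.121e+15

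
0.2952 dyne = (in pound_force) 6.636e-07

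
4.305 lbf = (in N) 19.15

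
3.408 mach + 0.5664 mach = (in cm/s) 1.353e+05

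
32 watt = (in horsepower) 0.04291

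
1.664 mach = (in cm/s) 5.666e+04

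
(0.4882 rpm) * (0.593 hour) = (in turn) 17.37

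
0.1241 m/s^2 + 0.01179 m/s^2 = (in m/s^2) 0.1359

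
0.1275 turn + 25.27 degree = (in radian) 1.242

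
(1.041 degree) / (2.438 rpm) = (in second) 0.07116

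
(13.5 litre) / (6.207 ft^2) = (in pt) 66.36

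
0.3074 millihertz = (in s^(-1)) 0.0003074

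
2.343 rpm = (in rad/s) 0.2454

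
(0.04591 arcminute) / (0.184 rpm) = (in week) 1.146e-09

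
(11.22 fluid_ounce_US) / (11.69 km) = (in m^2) 2.838e-08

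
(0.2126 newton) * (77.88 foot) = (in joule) 5.047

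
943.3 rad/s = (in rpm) 9008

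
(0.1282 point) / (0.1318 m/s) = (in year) 1.088e-11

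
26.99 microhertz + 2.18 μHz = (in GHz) 2.917e-14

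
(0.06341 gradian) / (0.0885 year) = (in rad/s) 3.569e-10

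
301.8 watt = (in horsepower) 0.4047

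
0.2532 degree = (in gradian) 0.2813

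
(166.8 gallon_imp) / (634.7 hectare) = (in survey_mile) 7.424e-11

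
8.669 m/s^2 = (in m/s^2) 8.669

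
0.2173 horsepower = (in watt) 162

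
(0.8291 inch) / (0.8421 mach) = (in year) 2.329e-12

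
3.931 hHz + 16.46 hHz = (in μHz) 2.039e+09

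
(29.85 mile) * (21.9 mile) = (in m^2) 1.693e+09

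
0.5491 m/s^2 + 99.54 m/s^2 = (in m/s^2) 100.1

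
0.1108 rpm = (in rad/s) 0.0116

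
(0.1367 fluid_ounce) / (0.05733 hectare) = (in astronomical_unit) 4.714e-20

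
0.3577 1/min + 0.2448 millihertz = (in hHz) 6.206e-05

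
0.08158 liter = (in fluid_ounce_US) 2.759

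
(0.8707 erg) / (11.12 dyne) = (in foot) 0.002569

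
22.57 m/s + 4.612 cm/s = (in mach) 0.06642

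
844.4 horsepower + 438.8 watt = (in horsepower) 845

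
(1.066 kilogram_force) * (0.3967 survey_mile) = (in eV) 4.166e+22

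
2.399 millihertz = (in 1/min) 0.1439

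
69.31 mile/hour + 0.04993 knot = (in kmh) 111.6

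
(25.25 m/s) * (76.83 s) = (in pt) 5.499e+06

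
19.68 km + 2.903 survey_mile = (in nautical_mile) 13.15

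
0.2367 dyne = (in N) 2.367e-06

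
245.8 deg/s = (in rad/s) 4.29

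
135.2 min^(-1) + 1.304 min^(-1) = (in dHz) 22.75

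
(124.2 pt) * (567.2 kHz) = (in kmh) 8.947e+04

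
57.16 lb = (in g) 2.593e+04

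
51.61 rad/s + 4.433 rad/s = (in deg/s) 3211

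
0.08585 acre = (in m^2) 347.4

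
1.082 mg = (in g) 0.001082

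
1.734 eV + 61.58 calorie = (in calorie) 61.58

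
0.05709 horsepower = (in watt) 42.57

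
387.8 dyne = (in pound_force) 0.0008718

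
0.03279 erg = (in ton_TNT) 7.837e-19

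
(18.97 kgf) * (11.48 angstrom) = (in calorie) 5.104e-08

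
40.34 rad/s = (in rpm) 385.2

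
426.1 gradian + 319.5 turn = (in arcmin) 6.924e+06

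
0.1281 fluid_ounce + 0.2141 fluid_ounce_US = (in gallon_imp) 0.002226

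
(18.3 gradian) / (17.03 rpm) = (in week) 2.665e-07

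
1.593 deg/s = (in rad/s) 0.0278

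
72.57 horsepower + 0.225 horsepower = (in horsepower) 72.79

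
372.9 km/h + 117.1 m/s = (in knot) 429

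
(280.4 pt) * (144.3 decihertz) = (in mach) 0.004192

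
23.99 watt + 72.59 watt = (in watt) 96.58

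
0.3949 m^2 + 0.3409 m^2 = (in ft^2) 7.92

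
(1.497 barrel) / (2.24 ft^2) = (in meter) 1.144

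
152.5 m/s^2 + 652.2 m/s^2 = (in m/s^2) 804.7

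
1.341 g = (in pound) 0.002956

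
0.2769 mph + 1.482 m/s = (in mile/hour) 3.592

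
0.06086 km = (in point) 1.725e+05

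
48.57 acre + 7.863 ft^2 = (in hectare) 19.66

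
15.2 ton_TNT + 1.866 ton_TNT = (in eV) 4.457e+29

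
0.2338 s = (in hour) 6.494e-05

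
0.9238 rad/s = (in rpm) 8.822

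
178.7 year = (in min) 9.392e+07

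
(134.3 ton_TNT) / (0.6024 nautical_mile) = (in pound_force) 1.132e+08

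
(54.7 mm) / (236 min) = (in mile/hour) 8.641e-06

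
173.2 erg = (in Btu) 1.642e-08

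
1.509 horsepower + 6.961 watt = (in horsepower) 1.518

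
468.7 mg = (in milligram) 468.7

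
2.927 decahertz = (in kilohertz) 0.02927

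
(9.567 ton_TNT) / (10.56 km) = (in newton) 3.791e+06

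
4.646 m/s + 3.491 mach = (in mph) 2669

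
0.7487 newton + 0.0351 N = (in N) 0.7838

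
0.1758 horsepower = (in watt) 131.1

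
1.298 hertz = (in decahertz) 0.1298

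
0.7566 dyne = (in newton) 7.566e-06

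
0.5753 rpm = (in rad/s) 0.06025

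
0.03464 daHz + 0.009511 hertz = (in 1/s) 0.3559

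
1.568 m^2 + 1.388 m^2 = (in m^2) 2.956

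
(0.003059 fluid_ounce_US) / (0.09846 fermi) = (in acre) 2.27e+05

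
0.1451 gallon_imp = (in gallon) 0.1743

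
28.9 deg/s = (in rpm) 4.817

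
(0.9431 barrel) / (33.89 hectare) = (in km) 4.424e-10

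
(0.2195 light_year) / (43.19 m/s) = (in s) 4.808e+13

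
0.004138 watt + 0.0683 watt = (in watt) 0.07244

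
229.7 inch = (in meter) 5.834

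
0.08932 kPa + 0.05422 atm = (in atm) 0.0551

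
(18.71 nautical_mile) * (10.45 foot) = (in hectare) 11.04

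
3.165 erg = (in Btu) 3e-10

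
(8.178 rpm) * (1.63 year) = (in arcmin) 1.513e+11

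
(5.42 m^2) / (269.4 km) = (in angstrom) 2.012e+05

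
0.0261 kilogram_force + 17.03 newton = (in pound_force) 3.886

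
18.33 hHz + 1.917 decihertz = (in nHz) 1.833e+12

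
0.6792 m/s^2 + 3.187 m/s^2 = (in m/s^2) 3.866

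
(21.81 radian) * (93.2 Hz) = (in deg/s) 1.165e+05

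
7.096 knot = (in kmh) 13.14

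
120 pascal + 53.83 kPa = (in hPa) 539.5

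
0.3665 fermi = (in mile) 2.277e-19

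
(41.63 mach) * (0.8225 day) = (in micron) 1.007e+15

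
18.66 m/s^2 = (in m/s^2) 18.66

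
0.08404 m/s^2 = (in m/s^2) 0.08404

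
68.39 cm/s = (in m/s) 0.6839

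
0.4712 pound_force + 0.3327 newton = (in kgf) 0.2477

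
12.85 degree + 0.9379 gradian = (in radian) 0.239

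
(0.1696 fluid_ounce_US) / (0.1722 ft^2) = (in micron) 313.5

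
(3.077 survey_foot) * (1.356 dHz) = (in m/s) 0.1272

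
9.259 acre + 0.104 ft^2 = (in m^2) 3.747e+04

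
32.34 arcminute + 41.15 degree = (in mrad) 727.6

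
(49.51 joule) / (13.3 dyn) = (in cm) 3.723e+07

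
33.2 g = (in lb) 0.07319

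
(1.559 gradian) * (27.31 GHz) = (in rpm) 6.386e+09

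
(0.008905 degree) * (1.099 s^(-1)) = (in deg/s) 0.009787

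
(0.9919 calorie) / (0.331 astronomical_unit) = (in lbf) 1.884e-11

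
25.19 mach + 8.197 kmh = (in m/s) 8579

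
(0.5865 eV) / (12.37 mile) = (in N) 4.72e-24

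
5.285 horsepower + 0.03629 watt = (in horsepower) 5.285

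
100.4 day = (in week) 14.34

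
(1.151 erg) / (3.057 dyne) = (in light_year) 3.98e-19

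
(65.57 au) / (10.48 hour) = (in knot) 5.054e+08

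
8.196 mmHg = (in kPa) 1.093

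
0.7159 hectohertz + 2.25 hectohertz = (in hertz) 296.6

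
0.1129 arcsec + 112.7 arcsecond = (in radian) 0.0005469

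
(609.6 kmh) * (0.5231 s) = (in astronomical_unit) 5.921e-10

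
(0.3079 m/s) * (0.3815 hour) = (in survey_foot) 1387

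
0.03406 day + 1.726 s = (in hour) 0.8179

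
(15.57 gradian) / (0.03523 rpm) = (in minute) 1.105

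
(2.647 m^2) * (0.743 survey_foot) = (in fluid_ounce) 2.027e+04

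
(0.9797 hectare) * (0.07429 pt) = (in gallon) 67.83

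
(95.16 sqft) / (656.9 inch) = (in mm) 529.8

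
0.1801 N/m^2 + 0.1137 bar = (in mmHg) 85.28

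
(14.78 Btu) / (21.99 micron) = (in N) 7.091e+08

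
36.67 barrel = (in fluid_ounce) 1.971e+05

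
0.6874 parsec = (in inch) 8.351e+17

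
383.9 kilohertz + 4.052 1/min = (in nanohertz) 3.839e+14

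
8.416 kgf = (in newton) 82.53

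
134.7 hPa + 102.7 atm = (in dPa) 1.042e+08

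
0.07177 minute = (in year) 1.365e-07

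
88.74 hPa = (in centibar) 8.874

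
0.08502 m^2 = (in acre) 2.101e-05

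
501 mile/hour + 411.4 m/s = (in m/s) 635.4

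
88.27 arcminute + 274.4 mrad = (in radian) 0.3001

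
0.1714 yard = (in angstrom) 1.567e+09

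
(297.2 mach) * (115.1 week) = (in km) 7.045e+09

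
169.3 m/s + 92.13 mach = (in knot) 6.131e+04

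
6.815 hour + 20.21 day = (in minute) 2.951e+04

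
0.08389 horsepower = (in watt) 62.56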